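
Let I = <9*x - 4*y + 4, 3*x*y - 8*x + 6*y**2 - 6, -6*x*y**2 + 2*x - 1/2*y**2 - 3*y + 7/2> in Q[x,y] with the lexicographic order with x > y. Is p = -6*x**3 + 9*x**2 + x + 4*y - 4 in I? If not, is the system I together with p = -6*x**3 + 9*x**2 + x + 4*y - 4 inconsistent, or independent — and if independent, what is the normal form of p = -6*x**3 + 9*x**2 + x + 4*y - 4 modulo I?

First compute the reduced Gröbner basis of I by Buchberger's algorithm.
f_1 = 9*x - 4*y + 4, LT = x.
f_2 = 3*x*y - 8*x + 6*y**2 - 6, LT = x*y.
f_3 = -6*x*y**2 + 2*x - 1/2*y**2 - 3*y + 7/2, LT = x*y**2.

S(f_1,f_2): lcm = x*y. S = 8/3*x - 22/9*y**2 + 4/9*y + 2.
  leading term x: subtract (8/27)·f_1 from 8/3*x - 22/9*y**2 + 4/9*y + 2 → -22/9*y**2 + 44/27*y + 22/27
  leading term y**2: no divisor's leading term divides it; move -22/9*y**2 to the remainder.
  leading term y: no divisor's leading term divides it; move 44/27*y to the remainder.
  leading term 1: no divisor's leading term divides it; move 22/27 to the remainder.
  remainder -22/9*y**2 + 44/27*y + 22/27 ≠ 0; add h_4 = -22/9*y**2 + 44/27*y + 22/27 to the basis.

S(f_1,f_3): lcm = x*y**2. S = 1/3*x - 4/9*y**3 + 13/36*y**2 - 1/2*y + 7/12.
  leading term x: subtract (1/27)·f_1 from 1/3*x - 4/9*y**3 + 13/36*y**2 - 1/2*y + 7/12 → -4/9*y**3 + 13/36*y**2 - 19/54*y + 47/108
  leading term y**3: subtract (2/11*y)·h_4 from -4/9*y**3 + 13/36*y**2 - 19/54*y + 47/108 → 7/108*y**2 - 1/2*y + 47/108
  leading term y**2: subtract (-7/264)·h_4 from 7/108*y**2 - 1/2*y + 47/108 → -37/81*y + 37/81
  leading term y: no divisor's leading term divides it; move -37/81*y to the remainder.
  leading term 1: no divisor's leading term divides it; move 37/81 to the remainder.
  remainder -37/81*y + 37/81 ≠ 0; add h_5 = -37/81*y + 37/81 to the basis.

The other S-polynomials (S(f_2,f_3), S(f_1,h_4), S(f_2,h_4), S(f_3,h_4), S(f_1,h_5), S(f_2,h_5), S(f_3,h_5), S(h_4,h_5)) all reduce to 0 modulo the current basis, so we have a Gröbner basis.
Inter-reduce: drop elements whose leading term is divisible by another's, tail-reduce, and make monic.
Reduced Gröbner basis: {x, y - 1}.
Label its elements g_1 = x, g_2 = y - 1.

Reduce p = -6*x**3 + 9*x**2 + x + 4*y - 4 modulo G:
  leading term x**3: subtract (-6*x**2)·g_1 from -6*x**3 + 9*x**2 + x + 4*y - 4 → 9*x**2 + x + 4*y - 4
  leading term x**2: subtract (9*x)·g_1 from 9*x**2 + x + 4*y - 4 → x + 4*y - 4
  leading term x: subtract (1)·g_1 from x + 4*y - 4 → 4*y - 4
  leading term y: subtract (4)·g_2 from 4*y - 4 → 0
  normal form = 0.
Since the normal form is 0, p ∈ I.

The remainder on division by a Gröbner basis is unique — it is the normal form.

-6*x**3 + 9*x**2 + x + 4*y - 4 lies in I (it reduces to 0).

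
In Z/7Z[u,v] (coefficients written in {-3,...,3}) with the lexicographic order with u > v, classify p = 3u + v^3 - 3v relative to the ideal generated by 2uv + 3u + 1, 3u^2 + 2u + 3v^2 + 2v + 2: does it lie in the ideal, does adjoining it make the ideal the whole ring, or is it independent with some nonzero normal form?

Adjoining 3u + v^3 - 3v makes the ideal the whole ring: the system is inconsistent.

First compute the reduced Gröbner basis of I by Buchberger's algorithm.
f_1 = 2uv + 3u + 1, LT = uv.
f_2 = 3u^2 + 2u + 3v^2 + 2v + 2, LT = u^2.

S(f_1,f_2): lcm = u^2v. S = -2u^2 - 3uv - 3u - v^3 - 3v^2 - 3v.
  leading term u^2: subtract (-3)·f_2 from -2u^2 - 3uv - 3u - v^3 - 3v^2 - 3v → -3uv + 3u - v^3 - v^2 + 3v - 1
  leading term uv: subtract (2)·f_1 from -3uv + 3u - v^3 - v^2 + 3v - 1 → -3u - v^3 - v^2 + 3v - 3
  leading term u: no divisor's leading term divides it; move -3u to the remainder.
  leading term v^3: no divisor's leading term divides it; move -v^3 to the remainder.
  leading term v^2: no divisor's leading term divides it; move -v^2 to the remainder.
  leading term v: no divisor's leading term divides it; move 3v to the remainder.
  leading term 1: no divisor's leading term divides it; move -3 to the remainder.
  remainder -3u - v^3 - v^2 + 3v - 3 ≠ 0; add h_3 = -3u - v^3 - v^2 + 3v - 3 to the basis.

S(f_1,h_3): lcm = uv. S = -2u + 2v^4 + 2v^3 + v^2 - v - 3.
  leading term u: subtract (3)·h_3 from -2u + 2v^4 + 2v^3 + v^2 - v - 3 → 2v^4 - 2v^3 - 3v^2 - 3v - 1
  leading term v^4: no divisor's leading term divides it; move 2v^4 to the remainder.
  leading term v^3: no divisor's leading term divides it; move -2v^3 to the remainder.
  leading term v^2: no divisor's leading term divides it; move -3v^2 to the remainder.
  leading term v: no divisor's leading term divides it; move -3v to the remainder.
  leading term 1: no divisor's leading term divides it; move -1 to the remainder.
  remainder 2v^4 - 2v^3 - 3v^2 - 3v - 1 ≠ 0; add h_4 = 2v^4 - 2v^3 - 3v^2 - 3v - 1 to the basis.

The other S-polynomials (S(f_2,h_3), S(f_1,h_4), S(f_2,h_4), S(h_3,h_4)) all reduce to 0 modulo the current basis, so we have a Gröbner basis.
Inter-reduce: drop elements whose leading term is divisible by another's, tail-reduce, and make monic.
Reduced Gröbner basis: {u - 2v^3 - 2v^2 - v + 1, v^4 - v^3 + 2v^2 + 2v + 3}.
Label its elements g_1 = u - 2v^3 - 2v^2 - v + 1, g_2 = v^4 - v^3 + 2v^2 + 2v + 3.

Reduce p = 3u + v^3 - 3v modulo G:
  leading term u: subtract (3)·g_1 from 3u + v^3 - 3v → -v^2 - 3
  leading term v^2: no divisor's leading term divides it; move -v^2 to the remainder.
  leading term 1: no divisor's leading term divides it; move -3 to the remainder.
  normal form = -v^2 - 3.
The normal form is nonzero, so p ∉ I. Since p minus its normal form lies in I, I + (p) = I + (r) where r = -v^2 - 3; decide whether this ideal is the whole ring.
Run Buchberger on G together with r (pairs among the g_i already reduce to 0 since G is a Gröbner basis):
g_1 = u - 2v^3 - 2v^2 - v + 1, LT = u.
g_2 = v^4 - v^3 + 2v^2 + 2v + 3, LT = v^4.
r = -v^2 - 3, LT = v^2.

S(g_2,r): lcm = v^4. S = -v^3 - v^2 + 2v + 3.
  leading term v^3: subtract (v)·r from -v^3 - v^2 + 2v + 3 → -v^2 - 2v + 3
  leading term v^2: subtract (1)·r from -v^2 - 2v + 3 → -2v - 1
  leading term v: no divisor's leading term divides it; move -2v to the remainder.
  leading term 1: no divisor's leading term divides it; move -1 to the remainder.
  remainder -2v - 1 ≠ 0; add m_4 = -2v - 1 to the basis.

S(g_2,m_4): lcm = v^4. S = 2v^3 + 2v^2 + 2v + 3.
  leading term v^3: subtract (-2v)·r from 2v^3 + 2v^2 + 2v + 3 → 2v^2 + 3v + 3
  leading term v^2: subtract (-2)·r from 2v^2 + 3v + 3 → 3v - 3
  leading term v: subtract (2)·m_4 from 3v - 3 → -1
  leading term 1: no divisor's leading term divides it; move -1 to the remainder.
  remainder -1 ≠ 0; add m_5 = -1 to the basis.

The other S-polynomials (S(g_1,g_2), S(g_1,r), S(g_1,m_4), S(r,m_4), S(g_1,m_5), S(g_2,m_5), S(r,m_5), S(m_4,m_5)) all reduce to 0 modulo the current basis, so we have a Gröbner basis.
Inter-reduce: drop elements whose leading term is divisible by another's, tail-reduce, and make monic.
Reduced Gröbner basis: {1}.
The reduced Gröbner basis of I + (p) is {1}: the ideal is the whole ring, so the enlarged system has no common solution — adjoining p is inconsistent.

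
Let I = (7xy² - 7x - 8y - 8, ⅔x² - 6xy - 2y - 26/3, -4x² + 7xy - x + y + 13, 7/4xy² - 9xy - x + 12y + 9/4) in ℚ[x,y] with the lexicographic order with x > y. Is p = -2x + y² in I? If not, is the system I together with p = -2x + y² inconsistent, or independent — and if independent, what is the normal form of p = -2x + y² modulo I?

Adjoining -2x + y² makes the ideal the whole ring: the system is inconsistent.

First compute the reduced Gröbner basis of I by Buchberger's algorithm.
f_1 = 7xy² - 7x - 8y - 8, LT = xy².
f_2 = ⅔x² - 6xy - 2y - 26/3, LT = x².
f_3 = -4x² + 7xy - x + y + 13, LT = x².
f_4 = 7/4xy² - 9xy - x + 12y + 9/4, LT = xy².

S(f_1,f_2): lcm = x²y². S = -x² + 9xy³ - 8/7xy - 8/7x + 3y³ + 13y².
  reduce S modulo (f_1, f_2, f_3, f_4):
  remainder -8/7xy - 8/7x + 3y³ + 163/7y² + 51/7y - 13 ≠ 0; add h_5 = -8/7xy - 8/7x + 3y³ + 163/7y² + 51/7y - 13 to the basis.

S(f_1,f_3): lcm = x²y². S = -x² + 7/4xy³ - ¼xy² - 8/7xy - 8/7x + ¼y³ + 13/4y².
  reduce S modulo (f_1, f_2, f_3, f_4, h_5):
  remainder 7x - 697/32y³ - 37129/224y² - 12273/224y + 18409/224 ≠ 0; add h_6 = 7x - 697/32y³ - 37129/224y² - 12273/224y + 18409/224 to the basis.

S(f_1,f_4): lcm = xy². S = 36/7xy - 3/7x - 8y - 17/7.
  reduce S modulo (f_1, f_2, f_3, f_4, h_5, h_6):
  remainder -6015/1568y³ - 297903/10976y² - 206599/10976y + 49199/10976 ≠ 0; add h_7 = -6015/1568y³ - 297903/10976y² - 206599/10976y + 49199/10976 to the basis.

S(f_2,f_3): lcm = x². S = -29/4xy - ¼x - 11/4y - 39/4.
  reduce S modulo (f_1, f_2, f_3, f_4, h_5, h_6, h_7):
  remainder -5699/4010y² - 46148/6015y - 75199/12030 ≠ 0; add h_8 = -5699/4010y² - 46148/6015y - 75199/12030 to the basis.

S(f_2,f_4): lcm = x²y². S = 36/7x²y + 4/7x² - 9xy³ - 48/7xy - 9/7x - 3y³ - 13y².
  reduce S modulo (f_1, f_2, f_3, f_4, h_5, h_6, h_7, h_8):
  remainder -101032/147y - 101032/147 ≠ 0; add h_9 = -101032/147y - 101032/147 to the basis.

The other S-polynomials (S(f_3,f_4), S(f_1,h_5), S(f_2,h_5), S(f_3,h_5), S(f_4,h_5), S(f_1,h_6), S(f_2,h_6), S(f_3,h_6), S(f_4,h_6), S(h_5,h_6), S(f_1,h_7), S(f_2,h_7), S(f_3,h_7), S(f_4,h_7), S(h_5,h_7), S(h_6,h_7), S(f_1,h_8), S(f_2,h_8), S(f_3,h_8), S(f_4,h_8), S(h_5,h_8), S(h_6,h_8), S(h_7,h_8), S(f_1,h_9), S(f_2,h_9), S(f_3,h_9), S(f_4,h_9), S(h_5,h_9), S(h_6,h_9), S(h_7,h_9), S(h_8,h_9)) all reduce to 0 modulo the current basis, so we have a Gröbner basis.
Inter-reduce: drop elements whose leading term is divisible by another's, tail-reduce, and make monic.
Reduced Gröbner basis: {x - 1, y + 1}.
Label its elements g_1 = x - 1, g_2 = y + 1.

Reduce p = -2x + y² modulo G:
  leading term x: subtract (-2)·g_1 from -2x + y² → y² - 2
  leading term y²: subtract (y)·g_2 from y² - 2 → -y - 2
  leading term y: subtract (-1)·g_2 from -y - 2 → -1
  leading term 1: no divisor's leading term divides it; move -1 to the remainder.
  normal form = -1.
The normal form is nonzero, so p ∉ I. Since p minus its normal form lies in I, I + (p) = I + (r) where r = -1; decide whether this ideal is the whole ring.
Here r = -1 is a nonzero constant, hence a unit: 1 ∈ I + (p), the Gröbner basis of I + (p) is {1}, and the enlarged system has no common solution — adjoining p is inconsistent.

Ideal membership is decidable via reduction modulo a Gröbner basis.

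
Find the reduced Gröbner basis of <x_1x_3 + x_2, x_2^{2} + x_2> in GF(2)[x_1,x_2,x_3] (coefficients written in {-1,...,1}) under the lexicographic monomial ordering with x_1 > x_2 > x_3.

G = {x_1x_3 + x_2, x_2^{2} + x_2}

f_1 = x_1x_3 + x_2, LT = x_1x_3.
f_2 = x_2^{2} + x_2, LT = x_2^{2}.

The S-polynomials (S(f_1,f_2)) all reduce to 0 modulo the current basis, so we have a Gröbner basis.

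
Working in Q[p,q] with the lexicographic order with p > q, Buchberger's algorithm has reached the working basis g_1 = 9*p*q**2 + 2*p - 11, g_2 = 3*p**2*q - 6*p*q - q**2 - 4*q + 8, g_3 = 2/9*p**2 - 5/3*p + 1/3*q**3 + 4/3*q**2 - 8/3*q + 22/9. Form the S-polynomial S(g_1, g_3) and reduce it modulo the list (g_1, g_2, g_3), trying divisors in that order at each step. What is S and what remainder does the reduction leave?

S(g_1, g_3) = 2/9*p**2 + 15/2*p*q**2 - 11/9*p - 3/2*q**5 - 6*q**4 + 12*q**3 - 11*q**2; remainder on division = -11/9*p - 3/2*q**5 - 6*q**4 + 35/3*q**3 - 37/3*q**2 + 8/3*q + 121/18.

lcm(LM(g_1), LM(g_3)) = p**2*q**2.
S = (lcm/LT(g_1))·g_1 − (lcm/LT(g_3))·g_3 = 2/9*p**2 + 15/2*p*q**2 - 11/9*p - 3/2*q**5 - 6*q**4 + 12*q**3 - 11*q**2.
Reduce S modulo (g_1, g_2, g_3) in that order:
  leading term p**2: subtract (1)·g_3 from 2/9*p**2 + 15/2*p*q**2 - 11/9*p - 3/2*q**5 - 6*q**4 + 12*q**3 - 11*q**2 → 15/2*p*q**2 + 4/9*p - 3/2*q**5 - 6*q**4 + 35/3*q**3 - 37/3*q**2 + 8/3*q - 22/9
  leading term p*q**2: subtract (5/6)·g_1 from 15/2*p*q**2 + 4/9*p - 3/2*q**5 - 6*q**4 + 35/3*q**3 - 37/3*q**2 + 8/3*q - 22/9 → -11/9*p - 3/2*q**5 - 6*q**4 + 35/3*q**3 - 37/3*q**2 + 8/3*q + 121/18
  leading term p: no divisor's leading term divides it; move -11/9*p to the remainder.
  leading term q**5: no divisor's leading term divides it; move -3/2*q**5 to the remainder.
  leading term q**4: no divisor's leading term divides it; move -6*q**4 to the remainder.
  leading term q**3: no divisor's leading term divides it; move 35/3*q**3 to the remainder.
  leading term q**2: no divisor's leading term divides it; move -37/3*q**2 to the remainder.
  leading term q: no divisor's leading term divides it; move 8/3*q to the remainder.
  leading term 1: no divisor's leading term divides it; move 121/18 to the remainder.
The remainder -11/9*p - 3/2*q**5 - 6*q**4 + 35/3*q**3 - 37/3*q**2 + 8/3*q + 121/18 is nonzero, so it would be added as the next basis element.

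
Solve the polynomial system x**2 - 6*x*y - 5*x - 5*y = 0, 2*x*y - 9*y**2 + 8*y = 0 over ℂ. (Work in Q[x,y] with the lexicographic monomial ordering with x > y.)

Compute a lex Gröbner basis by Buchberger's algorithm.
f_1 = x**2 - 6*x*y - 5*x - 5*y, LT = x**2.
f_2 = 2*x*y - 9*y**2 + 8*y, LT = x*y.

S(f_1,f_2): lcm = x**2*y. S = -3/2*x*y**2 - 9*x*y - 5*y**2.
  leading term x*y**2: subtract (-3/4*y)·f_2 from -3/2*x*y**2 - 9*x*y - 5*y**2 → -9*x*y - 27/4*y**3 + y**2
  leading term x*y: subtract (-9/2)·f_2 from -9*x*y - 27/4*y**3 + y**2 → -27/4*y**3 - 79/2*y**2 + 36*y
  leading term y**3: no divisor's leading term divides it; move -27/4*y**3 to the remainder.
  leading term y**2: no divisor's leading term divides it; move -79/2*y**2 to the remainder.
  leading term y: no divisor's leading term divides it; move 36*y to the remainder.
  remainder -27/4*y**3 - 79/2*y**2 + 36*y ≠ 0; add h_3 = -27/4*y**3 - 79/2*y**2 + 36*y to the basis.

S(f_1,h_3): leading monomials are coprime, so the S-polynomial reduces to 0 (Buchberger's first criterion).
S(f_2,h_3): lcm = x*y**3. S = -158/27*x*y**2 + 16/3*x*y - 9/2*y**4 + 4*y**3.
  leading term x*y**2: subtract (-79/27*y)·f_2 from -158/27*x*y**2 + 16/3*x*y - 9/2*y**4 + 4*y**3 → 16/3*x*y - 9/2*y**4 - 67/3*y**3 + 632/27*y**2
  leading term x*y: subtract (8/3)·f_2 from 16/3*x*y - 9/2*y**4 - 67/3*y**3 + 632/27*y**2 → -9/2*y**4 - 67/3*y**3 + 1280/27*y**2 - 64/3*y
  leading term y**4: subtract (2/3*y)·h_3 from -9/2*y**4 - 67/3*y**3 + 1280/27*y**2 - 64/3*y → 4*y**3 + 632/27*y**2 - 64/3*y
  leading term y**3: subtract (-16/27)·h_3 from 4*y**3 + 632/27*y**2 - 64/3*y → 0
  remainder 0.

Every S-polynomial of the final basis reduces to 0, so we have a Gröbner basis.
Inter-reduce: drop elements whose leading term is divisible by another's, tail-reduce, and make monic.
Reduced Gröbner basis: {x**2 - 5*x - 27*y**2 + 19*y, x*y - 9/2*y**2 + 4*y, y**3 + 158/27*y**2 - 16/3*y}.

Since the basis is lex-ordered, y**3 + 158/27*y**2 - 16/3*y is univariate in y. Its roots are {0, -79/27 + sqrt(10129)/27, -sqrt(10129)/27 - 79/27}. Back-substituting each root into the other basis elements fixes the other coordinates.
  y = 0: the earlier basis element becomes x**2 - 5*x = 0, giving x = 0, 5 — points (0, 0), (5, 0).
  y = -79/27 + sqrt(10129)/27: the earlier basis elements become x**2 - 5*x - 5957/9 + 59*sqrt(10129)/9 = 0; -79*x/27 + sqrt(10129)*x/27 - 9133/81 + 91*sqrt(10129)/81 = 0, giving x = -103/6 + sqrt(10129)/6 — point (-103/6 + sqrt(10129)/6, -79/27 + sqrt(10129)/27).
  y = -sqrt(10129)/27 - 79/27: the earlier basis elements become x**2 - 5*x - 5957/9 - 59*sqrt(10129)/9 = 0; -sqrt(10129)*x/27 - 79*x/27 - 91*sqrt(10129)/81 - 9133/81 = 0, giving x = -103/6 - sqrt(10129)/6 — point (-103/6 - sqrt(10129)/6, -sqrt(10129)/27 - 79/27).
Each listed point satisfies every original equation (direct substitution).
Zero-dimensionality of the ideal guarantees finitely many solutions over ℂ.

{(0, 0), (5, 0), (-103/6 + sqrt(10129)/6, -79/27 + sqrt(10129)/27), (-103/6 - sqrt(10129)/6, -sqrt(10129)/27 - 79/27)}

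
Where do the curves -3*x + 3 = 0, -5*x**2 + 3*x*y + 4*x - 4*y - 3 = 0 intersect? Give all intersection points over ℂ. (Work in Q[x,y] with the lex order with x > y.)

Compute a lex Gröbner basis by Buchberger's algorithm.
f_1 = -3*x + 3, LT = x.
f_2 = -5*x**2 + 3*x*y + 4*x - 4*y - 3, LT = x**2.

S(f_1,f_2): lcm = x**2. S = 3/5*x*y - 1/5*x - 4/5*y - 3/5.
  reduce S modulo (f_1, f_2):
  remainder -1/5*y - 4/5 ≠ 0; add h_3 = -1/5*y - 4/5 to the basis.

The other S-polynomials (S(f_1,h_3), S(f_2,h_3)) all reduce to 0 modulo the current basis, so we have a Gröbner basis.
Inter-reduce: drop elements whose leading term is divisible by another's, tail-reduce, and make monic.
Reduced Gröbner basis: {x - 1, y + 4}.

The lex basis is triangular: the last element involves only y. Solving y + 4 = 0 gives y ∈ {-4}; substituting each value into the earlier elements determines the remaining variables.
  y = -4: the earlier basis element becomes x - 1 = 0, giving x = 1 — point (1, -4).
Zero-dimensionality of the ideal guarantees finitely many solutions over ℂ.

{(1, -4)}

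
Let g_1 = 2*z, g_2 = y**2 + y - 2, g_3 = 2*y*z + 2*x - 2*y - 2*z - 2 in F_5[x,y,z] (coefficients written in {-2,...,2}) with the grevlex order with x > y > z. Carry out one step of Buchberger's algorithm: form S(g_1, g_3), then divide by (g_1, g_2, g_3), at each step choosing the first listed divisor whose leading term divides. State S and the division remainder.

S(g_1, g_3) = -x + y + z + 1; remainder on division = -x + y + 1.

lcm(LM(g_1), LM(g_3)) = y*z.
S = (lcm/LT(g_1))·g_1 − (lcm/LT(g_3))·g_3 = -x + y + z + 1.
Reduce S modulo (g_1, g_2, g_3) in that order:
  leading term x: no divisor's leading term divides it; move -x to the remainder.
  leading term y: no divisor's leading term divides it; move y to the remainder.
  leading term z: subtract (-2)·g_1 from z + 1 → 1
  leading term 1: no divisor's leading term divides it; move 1 to the remainder.
The remainder -x + y + 1 is nonzero, so it would be added as the next basis element.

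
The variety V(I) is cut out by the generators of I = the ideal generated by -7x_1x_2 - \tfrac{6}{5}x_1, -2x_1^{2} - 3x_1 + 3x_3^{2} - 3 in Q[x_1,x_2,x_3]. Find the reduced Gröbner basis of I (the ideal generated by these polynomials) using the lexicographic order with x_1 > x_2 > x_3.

f_1 = -7x_1x_2 - \tfrac{6}{5}x_1, LT = x_1x_2.
f_2 = -2x_1^{2} - 3x_1 + 3x_3^{2} - 3, LT = x_1^{2}.

S(f_1,f_2): lcm = x_1^{2}x_2. S = \tfrac{6}{35}x_1^{2} - \tfrac{3}{2}x_1x_2 + \tfrac{3}{2}x_2x_3^{2} - \tfrac{3}{2}x_2.
  reduce S modulo (f_1, f_2):
  remainder \tfrac{3}{2}x_2x_3^{2} - \tfrac{3}{2}x_2 + \tfrac{9}{35}x_3^{2} - \tfrac{9}{35} ≠ 0; add g_3 = \tfrac{3}{2}x_2x_3^{2} - \tfrac{3}{2}x_2 + \tfrac{9}{35}x_3^{2} - \tfrac{9}{35} to the basis.

The other S-polynomials (S(f_1,g_3), S(f_2,g_3)) all reduce to 0 modulo the current basis, so we have a Gröbner basis.

G = {x_1^{2} + \tfrac{3}{2}x_1 - \tfrac{3}{2}x_3^{2} + \tfrac{3}{2}, x_1x_2 + \tfrac{6}{35}x_1, x_2x_3^{2} - x_2 + \tfrac{6}{35}x_3^{2} - \tfrac{6}{35}}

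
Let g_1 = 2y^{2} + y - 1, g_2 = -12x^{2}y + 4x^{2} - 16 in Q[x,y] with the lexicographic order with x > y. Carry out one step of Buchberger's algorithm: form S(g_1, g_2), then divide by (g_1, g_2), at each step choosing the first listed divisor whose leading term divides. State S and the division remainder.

S(g_1, g_2) = \tfrac{5}{6}x^{2}y - \tfrac{1}{2}x^{2} - \tfrac{4}{3}y; remainder on division = -\tfrac{2}{9}x^{2} - \tfrac{4}{3}y - \tfrac{10}{9}.

lcm(LM(g_1), LM(g_2)) = x^{2}y^{2}.
S = (lcm/LT(g_1))·g_1 − (lcm/LT(g_2))·g_2 = \tfrac{5}{6}x^{2}y - \tfrac{1}{2}x^{2} - \tfrac{4}{3}y.
Reduce S modulo (g_1, g_2) in that order:
  leading term x^{2}y: subtract (-\tfrac{5}{72})·g_2 from \tfrac{5}{6}x^{2}y - \tfrac{1}{2}x^{2} - \tfrac{4}{3}y → -\tfrac{2}{9}x^{2} - \tfrac{4}{3}y - \tfrac{10}{9}
  leading term x^{2}: no divisor's leading term divides it; move -\tfrac{2}{9}x^{2} to the remainder.
  leading term y: no divisor's leading term divides it; move -\tfrac{4}{3}y to the remainder.
  leading term 1: no divisor's leading term divides it; move -\tfrac{10}{9} to the remainder.
The remainder -\tfrac{2}{9}x^{2} - \tfrac{4}{3}y - \tfrac{10}{9} is nonzero, so it would be added as the next basis element.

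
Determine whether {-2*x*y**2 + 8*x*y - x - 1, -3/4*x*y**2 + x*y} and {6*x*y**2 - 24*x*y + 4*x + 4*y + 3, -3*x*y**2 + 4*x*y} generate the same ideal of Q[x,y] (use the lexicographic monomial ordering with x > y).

For a fixed monomial order, each ideal has a unique reduced Gröbner basis; comparing bases decides equality.
Buchberger on the first generating set:
f_1 = -2*x*y**2 + 8*x*y - x - 1, LT = x*y**2.
f_2 = -3/4*x*y**2 + x*y, LT = x*y**2.

S(f_1,f_2): lcm = x*y**2. S = -8/3*x*y + 1/2*x + 1/2.
  leading term x*y: no divisor's leading term divides it; move -8/3*x*y to the remainder.
  leading term x: no divisor's leading term divides it; move 1/2*x to the remainder.
  leading term 1: no divisor's leading term divides it; move 1/2 to the remainder.
  remainder -8/3*x*y + 1/2*x + 1/2 ≠ 0; add g_3 = -8/3*x*y + 1/2*x + 1/2 to the basis.

S(f_1,g_3): lcm = x*y**2. S = -61/16*x*y + 1/2*x + 3/16*y + 1/2.
  leading term x*y: subtract (183/128)·g_3 from -61/16*x*y + 1/2*x + 3/16*y + 1/2 → -55/256*x + 3/16*y - 55/256
  leading term x: no divisor's leading term divides it; move -55/256*x to the remainder.
  leading term y: no divisor's leading term divides it; move 3/16*y to the remainder.
  leading term 1: no divisor's leading term divides it; move -55/256 to the remainder.
  remainder -55/256*x + 3/16*y - 55/256 ≠ 0; add g_4 = -55/256*x + 3/16*y - 55/256 to the basis.

S(f_1,g_4): lcm = x*y**2. S = -4*x*y + 1/2*x + 48/55*y**3 - y**2 + 1/2.
  leading term x*y: subtract (3/2)·g_3 from -4*x*y + 1/2*x + 48/55*y**3 - y**2 + 1/2 → -1/4*x + 48/55*y**3 - y**2 - 1/4
  leading term x: subtract (64/55)·g_4 from -1/4*x + 48/55*y**3 - y**2 - 1/4 → 48/55*y**3 - y**2 - 12/55*y
  leading term y**3: no divisor's leading term divides it; move 48/55*y**3 to the remainder.
  leading term y**2: no divisor's leading term divides it; move -y**2 to the remainder.
  leading term y: no divisor's leading term divides it; move -12/55*y to the remainder.
  remainder 48/55*y**3 - y**2 - 12/55*y ≠ 0; add g_5 = 48/55*y**3 - y**2 - 12/55*y to the basis.

S(g_3,g_4): lcm = x*y. S = -3/16*x + 48/55*y**2 - y - 3/16.
  leading term x: subtract (48/55)·g_4 from -3/16*x + 48/55*y**2 - y - 3/16 → 48/55*y**2 - 64/55*y
  leading term y**2: no divisor's leading term divides it; move 48/55*y**2 to the remainder.
  leading term y: no divisor's leading term divides it; move -64/55*y to the remainder.
  remainder 48/55*y**2 - 64/55*y ≠ 0; add g_6 = 48/55*y**2 - 64/55*y to the basis.

The other S-polynomials (S(f_2,g_3), S(f_2,g_4), S(f_1,g_5), S(f_2,g_5), S(g_3,g_5), S(g_4,g_5), S(f_1,g_6), S(f_2,g_6), S(g_3,g_6), S(g_4,g_6), S(g_5,g_6)) all reduce to 0 modulo the current basis, so we have a Gröbner basis.
Inter-reduce: drop elements whose leading term is divisible by another's, tail-reduce, and make monic.
Reduced Gröbner basis: {x - 48/55*y + 1, y**2 - 4/3*y}.

Buchberger on the second generating set:
h_1 = 6*x*y**2 - 24*x*y + 4*x + 4*y + 3, LT = x*y**2.
h_2 = -3*x*y**2 + 4*x*y, LT = x*y**2.

S(h_1,h_2): lcm = x*y**2. S = -8/3*x*y + 2/3*x + 2/3*y + 1/2.
  leading term x*y: no divisor's leading term divides it; move -8/3*x*y to the remainder.
  leading term x: no divisor's leading term divides it; move 2/3*x to the remainder.
  leading term y: no divisor's leading term divides it; move 2/3*y to the remainder.
  leading term 1: no divisor's leading term divides it; move 1/2 to the remainder.
  remainder -8/3*x*y + 2/3*x + 2/3*y + 1/2 ≠ 0; add k_3 = -8/3*x*y + 2/3*x + 2/3*y + 1/2 to the basis.

S(h_1,k_3): lcm = x*y**2. S = -15/4*x*y + 2/3*x + 1/4*y**2 + 41/48*y + 1/2.
  leading term x*y: subtract (45/32)·k_3 from -15/4*x*y + 2/3*x + 1/4*y**2 + 41/48*y + 1/2 → -13/48*x + 1/4*y**2 - 1/12*y - 13/64
  leading term x: no divisor's leading term divides it; move -13/48*x to the remainder.
  leading term y**2: no divisor's leading term divides it; move 1/4*y**2 to the remainder.
  leading term y: no divisor's leading term divides it; move -1/12*y to the remainder.
  leading term 1: no divisor's leading term divides it; move -13/64 to the remainder.
  remainder -13/48*x + 1/4*y**2 - 1/12*y - 13/64 ≠ 0; add k_4 = -13/48*x + 1/4*y**2 - 1/12*y - 13/64 to the basis.

S(h_1,k_4): lcm = x*y**2. S = -4*x*y + 2/3*x + 12/13*y**4 - 4/13*y**3 - 3/4*y**2 + 2/3*y + 1/2.
  leading term x*y: subtract (3/2)·k_3 from -4*x*y + 2/3*x + 12/13*y**4 - 4/13*y**3 - 3/4*y**2 + 2/3*y + 1/2 → -1/3*x + 12/13*y**4 - 4/13*y**3 - 3/4*y**2 - 1/3*y - 1/4
  leading term x: subtract (16/13)·k_4 from -1/3*x + 12/13*y**4 - 4/13*y**3 - 3/4*y**2 - 1/3*y - 1/4 → 12/13*y**4 - 4/13*y**3 - 55/52*y**2 - 3/13*y
  leading term y**4: no divisor's leading term divides it; move 12/13*y**4 to the remainder.
  leading term y**3: no divisor's leading term divides it; move -4/13*y**3 to the remainder.
  leading term y**2: no divisor's leading term divides it; move -55/52*y**2 to the remainder.
  leading term y: no divisor's leading term divides it; move -3/13*y to the remainder.
  remainder 12/13*y**4 - 4/13*y**3 - 55/52*y**2 - 3/13*y ≠ 0; add k_5 = 12/13*y**4 - 4/13*y**3 - 55/52*y**2 - 3/13*y to the basis.

S(k_3,k_4): lcm = x*y. S = -1/4*x + 12/13*y**3 - 4/13*y**2 - y - 3/16.
  leading term x: subtract (12/13)·k_4 from -1/4*x + 12/13*y**3 - 4/13*y**2 - y - 3/16 → 12/13*y**3 - 7/13*y**2 - 12/13*y
  leading term y**3: no divisor's leading term divides it; move 12/13*y**3 to the remainder.
  leading term y**2: no divisor's leading term divides it; move -7/13*y**2 to the remainder.
  leading term y: no divisor's leading term divides it; move -12/13*y to the remainder.
  remainder 12/13*y**3 - 7/13*y**2 - 12/13*y ≠ 0; add k_6 = 12/13*y**3 - 7/13*y**2 - 12/13*y to the basis.

The other S-polynomials (S(h_2,k_3), S(h_2,k_4), S(h_1,k_5), S(h_2,k_5), S(k_3,k_5), S(k_4,k_5), S(h_1,k_6), S(h_2,k_6), S(k_3,k_6), S(k_4,k_6), S(k_5,k_6)) all reduce to 0 modulo the current basis, so we have a Gröbner basis.
Inter-reduce: drop elements whose leading term is divisible by another's, tail-reduce, and make monic.
Reduced Gröbner basis: {x - 12/13*y**2 + 4/13*y + 3/4, y**3 - 7/12*y**2 - y}.

Since the reduced bases disagree, the two ideals are not the same.

No, the ideals differ.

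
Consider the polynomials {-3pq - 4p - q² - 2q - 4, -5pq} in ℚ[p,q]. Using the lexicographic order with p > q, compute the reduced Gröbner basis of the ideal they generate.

f_1 = -3pq - 4p - q² - 2q - 4, LT = pq.
f_2 = -5pq, LT = pq.

S(f_1,f_2): lcm = pq. S = 4/3p + ⅓q² + ⅔q + 4/3.
  leading term p: no divisor's leading term divides it; move 4/3p to the remainder.
  leading term q²: no divisor's leading term divides it; move ⅓q² to the remainder.
  leading term q: no divisor's leading term divides it; move ⅔q to the remainder.
  leading term 1: no divisor's leading term divides it; move 4/3 to the remainder.
  remainder 4/3p + ⅓q² + ⅔q + 4/3 ≠ 0; add g_3 = 4/3p + ⅓q² + ⅔q + 4/3 to the basis.

S(f_1,g_3): lcm = pq. S = 4/3p - ¼q³ - ⅙q² - ⅓q + 4/3.
  leading term p: subtract (1)·g_3 from 4/3p - ¼q³ - ⅙q² - ⅓q + 4/3 → -¼q³ - ½q² - q
  leading term q³: no divisor's leading term divides it; move -¼q³ to the remainder.
  leading term q²: no divisor's leading term divides it; move -½q² to the remainder.
  leading term q: no divisor's leading term divides it; move -q to the remainder.
  remainder -¼q³ - ½q² - q ≠ 0; add g_4 = -¼q³ - ½q² - q to the basis.

The other S-polynomials (S(f_2,g_3), S(f_1,g_4), S(f_2,g_4), S(g_3,g_4)) all reduce to 0 modulo the current basis, so we have a Gröbner basis.
Inter-reduce: drop elements whose leading term is divisible by another's, tail-reduce, and make monic.

G = {p + ¼q² + ½q + 1, q³ + 2q² + 4q}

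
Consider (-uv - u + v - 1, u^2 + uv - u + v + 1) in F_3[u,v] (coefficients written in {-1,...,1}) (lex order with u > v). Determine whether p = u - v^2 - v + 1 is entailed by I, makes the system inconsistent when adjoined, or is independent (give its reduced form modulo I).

u - v^2 - v + 1 is independent of I; its normal form modulo I is v.

First compute the reduced Gröbner basis of I by Buchberger's algorithm.
f_1 = -uv - u + v - 1, LT = uv.
f_2 = u^2 + uv - u + v + 1, LT = u^2.

S(f_1,f_2): lcm = u^2v. S = u^2 - uv^2 + u - v^2 - v.
  leading term u^2: subtract (1)·f_2 from u^2 - uv^2 + u - v^2 - v → -uv^2 - uv - u - v^2 + v - 1
  leading term uv^2: subtract (v)·f_1 from -uv^2 - uv - u - v^2 + v - 1 → -u + v^2 - v - 1
  leading term u: no divisor's leading term divides it; move -u to the remainder.
  leading term v^2: no divisor's leading term divides it; move v^2 to the remainder.
  leading term v: no divisor's leading term divides it; move -v to the remainder.
  leading term 1: no divisor's leading term divides it; move -1 to the remainder.
  remainder -u + v^2 - v - 1 ≠ 0; add h_3 = -u + v^2 - v - 1 to the basis.

S(f_1,h_3): lcm = uv. S = u + v^3 - v^2 + v + 1.
  leading term u: subtract (-1)·h_3 from u + v^3 - v^2 + v + 1 → v^3
  leading term v^3: no divisor's leading term divides it; move v^3 to the remainder.
  remainder v^3 ≠ 0; add h_4 = v^3 to the basis.

The other S-polynomials (S(f_2,h_3), S(f_1,h_4), S(f_2,h_4), S(h_3,h_4)) all reduce to 0 modulo the current basis, so we have a Gröbner basis.
Inter-reduce: drop elements whose leading term is divisible by another's, tail-reduce, and make monic.
Reduced Gröbner basis: {u - v^2 + v + 1, v^3}.
Label its elements g_1 = u - v^2 + v + 1, g_2 = v^3.

Reduce p = u - v^2 - v + 1 modulo G:
  leading term u: subtract (1)·g_1 from u - v^2 - v + 1 → v
  leading term v: no divisor's leading term divides it; move v to the remainder.
  normal form = v.
The normal form is nonzero, so p ∉ I. Since p minus its normal form lies in I, I + (p) = I + (r) where r = v; decide whether this ideal is the whole ring.
Run Buchberger on G together with r (pairs among the g_i already reduce to 0 since G is a Gröbner basis):
g_1 = u - v^2 + v + 1, LT = u.
g_2 = v^3, LT = v^3.
r = v, LT = v.

The S-polynomials (S(g_1,g_2), S(g_1,r), S(g_2,r)) all reduce to 0 modulo the current basis, so we have a Gröbner basis.
Inter-reduce: drop elements whose leading term is divisible by another's, tail-reduce, and make monic.
Reduced Gröbner basis: {u + 1, v}.
The reduced Gröbner basis of I + (p) is {u + 1, v} ≠ {1}, a proper ideal, so the enlarged system stays consistent: p is independent of I, with normal form v.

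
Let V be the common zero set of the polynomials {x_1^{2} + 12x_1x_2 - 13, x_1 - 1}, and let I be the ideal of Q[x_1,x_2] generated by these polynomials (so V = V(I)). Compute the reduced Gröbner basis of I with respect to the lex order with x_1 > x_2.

f_1 = x_1^{2} + 12x_1x_2 - 13, LT = x_1^{2}.
f_2 = x_1 - 1, LT = x_1.

S(f_1,f_2): lcm = x_1^{2}. S = 12x_1x_2 + x_1 - 13.
  reduce S modulo (f_1, f_2):
  remainder 12x_2 - 12 ≠ 0; add g_3 = 12x_2 - 12 to the basis.

The other S-polynomials (S(f_1,g_3), S(f_2,g_3)) all reduce to 0 modulo the current basis, so we have a Gröbner basis.
Inter-reduce: drop elements whose leading term is divisible by another's, tail-reduce, and make monic.

G = {x_1 - 1, x_2 - 1}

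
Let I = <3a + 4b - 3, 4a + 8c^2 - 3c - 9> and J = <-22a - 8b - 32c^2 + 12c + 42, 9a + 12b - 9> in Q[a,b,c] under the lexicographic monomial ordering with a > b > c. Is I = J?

Yes, the ideals are equal.

Since reduced Gröbner bases are canonical representatives of ideals under a given ordering, it suffices to compute and compare them.
Buchberger on the first generating set:
f_1 = 3a + 4b - 3, LT = a.
f_2 = 4a + 8c^2 - 3c - 9, LT = a.

S(f_1,f_2): lcm = a. S = 4/3b - 2c^2 + 3/4c + 5/4.
  leading term b: no divisor's leading term divides it; move 4/3b to the remainder.
  leading term c^2: no divisor's leading term divides it; move -2c^2 to the remainder.
  leading term c: no divisor's leading term divides it; move 3/4c to the remainder.
  leading term 1: no divisor's leading term divides it; move 5/4 to the remainder.
  remainder 4/3b - 2c^2 + 3/4c + 5/4 ≠ 0; add g_3 = 4/3b - 2c^2 + 3/4c + 5/4 to the basis.

The other S-polynomials (S(f_1,g_3), S(f_2,g_3)) all reduce to 0 modulo the current basis, so we have a Gröbner basis.
Inter-reduce: drop elements whose leading term is divisible by another's, tail-reduce, and make monic.
Reduced Gröbner basis: {a + 2c^2 - 3/4c - 9/4, b - 3/2c^2 + 9/16c + 15/16}.

Buchberger on the second generating set:
h_1 = -22a - 8b - 32c^2 + 12c + 42, LT = a.
h_2 = 9a + 12b - 9, LT = a.

S(h_1,h_2): lcm = a. S = -32/33b + 16/11c^2 - 6/11c - 10/11.
  leading term b: no divisor's leading term divides it; move -32/33b to the remainder.
  leading term c^2: no divisor's leading term divides it; move 16/11c^2 to the remainder.
  leading term c: no divisor's leading term divides it; move -6/11c to the remainder.
  leading term 1: no divisor's leading term divides it; move -10/11 to the remainder.
  remainder -32/33b + 16/11c^2 - 6/11c - 10/11 ≠ 0; add k_3 = -32/33b + 16/11c^2 - 6/11c - 10/11 to the basis.

The other S-polynomials (S(h_1,k_3), S(h_2,k_3)) all reduce to 0 modulo the current basis, so we have a Gröbner basis.
Inter-reduce: drop elements whose leading term is divisible by another's, tail-reduce, and make monic.
Reduced Gröbner basis: {a + 2c^2 - 3/4c - 9/4, b - 3/2c^2 + 9/16c + 15/16}.

Same reduced basis, so the two generating sets span the same ideal.
The same test decides containment: I ⊆ J iff every generator of I reduces to 0 modulo a Gröbner basis of J.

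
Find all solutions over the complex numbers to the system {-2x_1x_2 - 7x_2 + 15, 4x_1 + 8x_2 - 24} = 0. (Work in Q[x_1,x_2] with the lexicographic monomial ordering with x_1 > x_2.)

{(4, 1), (-3/2, 15/4)}

Compute a lex Gröbner basis by Buchberger's algorithm.
f_1 = -2x_1x_2 - 7x_2 + 15, LT = x_1x_2.
f_2 = 4x_1 + 8x_2 - 24, LT = x_1.

S(f_1,f_2): lcm = x_1x_2. S = -2x_2^{2} + \tfrac{19}{2}x_2 - \tfrac{15}{2}.
  leading term x_2^{2}: no divisor's leading term divides it; move -2x_2^{2} to the remainder.
  leading term x_2: no divisor's leading term divides it; move \tfrac{19}{2}x_2 to the remainder.
  leading term 1: no divisor's leading term divides it; move -\tfrac{15}{2} to the remainder.
  remainder -2x_2^{2} + \tfrac{19}{2}x_2 - \tfrac{15}{2} ≠ 0; add h_3 = -2x_2^{2} + \tfrac{19}{2}x_2 - \tfrac{15}{2} to the basis.

The other S-polynomials (S(f_1,h_3), S(f_2,h_3)) all reduce to 0 modulo the current basis, so we have a Gröbner basis.
Inter-reduce: drop elements whose leading term is divisible by another's, tail-reduce, and make monic.
Reduced Gröbner basis: {x_1 + 2x_2 - 6, x_2^{2} - \tfrac{19}{4}x_2 + \tfrac{15}{4}}.

Elimination: the polynomial x_2^{2} - \tfrac{19}{4}x_2 + \tfrac{15}{4} lies in the elimination ideal for x_2, so x_2 ∈ {1, 15/4}. For each such x_2, the remaining basis elements (now univariate) give the rest of the solution.
  x_2 = 1: the earlier basis element becomes x_1 - 4 = 0, giving x_1 = 4 — point (4, 1).
  x_2 = 15/4: the earlier basis element becomes x_1 + \tfrac{3}{2} = 0, giving x_1 = -3/2 — point (-3/2, 15/4).
Substituting each solution back into the original system confirms all equations vanish.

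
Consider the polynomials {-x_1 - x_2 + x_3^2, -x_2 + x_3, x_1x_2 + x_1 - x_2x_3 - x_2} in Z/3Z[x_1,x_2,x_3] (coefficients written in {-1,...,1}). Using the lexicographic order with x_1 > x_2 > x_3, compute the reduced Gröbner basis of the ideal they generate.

G = {x_1 - x_3^2 + x_3, x_2 - x_3, x_3^3 - x_3^2 + x_3}

f_1 = -x_1 - x_2 + x_3^2, LT = x_1.
f_2 = -x_2 + x_3, LT = x_2.
f_3 = x_1x_2 + x_1 - x_2x_3 - x_2, LT = x_1x_2.

S(f_1,f_3): lcm = x_1x_2. S = -x_1 + x_2^2 - x_2x_3^2 + x_2x_3 + x_2.
  leading term x_1: subtract (1)·f_1 from -x_1 + x_2^2 - x_2x_3^2 + x_2x_3 + x_2 → x_2^2 - x_2x_3^2 + x_2x_3 - x_2 - x_3^2
  leading term x_2^2: subtract (-x_2)·f_2 from x_2^2 - x_2x_3^2 + x_2x_3 - x_2 - x_3^2 → -x_2x_3^2 - x_2x_3 - x_2 - x_3^2
  leading term x_2x_3^2: subtract (x_3^2)·f_2 from -x_2x_3^2 - x_2x_3 - x_2 - x_3^2 → -x_2x_3 - x_2 - x_3^3 - x_3^2
  leading term x_2x_3: subtract (x_3)·f_2 from -x_2x_3 - x_2 - x_3^3 - x_3^2 → -x_2 - x_3^3 + x_3^2
  leading term x_2: subtract (1)·f_2 from -x_2 - x_3^3 + x_3^2 → -x_3^3 + x_3^2 - x_3
  leading term x_3^3: no divisor's leading term divides it; move -x_3^3 to the remainder.
  leading term x_3^2: no divisor's leading term divides it; move x_3^2 to the remainder.
  leading term x_3: no divisor's leading term divides it; move -x_3 to the remainder.
  remainder -x_3^3 + x_3^2 - x_3 ≠ 0; add g_4 = -x_3^3 + x_3^2 - x_3 to the basis.

The other S-polynomials (S(f_1,f_2), S(f_2,f_3), S(f_1,g_4), S(f_2,g_4), S(f_3,g_4)) all reduce to 0 modulo the current basis, so we have a Gröbner basis.
Inter-reduce: drop elements whose leading term is divisible by another's, tail-reduce, and make monic.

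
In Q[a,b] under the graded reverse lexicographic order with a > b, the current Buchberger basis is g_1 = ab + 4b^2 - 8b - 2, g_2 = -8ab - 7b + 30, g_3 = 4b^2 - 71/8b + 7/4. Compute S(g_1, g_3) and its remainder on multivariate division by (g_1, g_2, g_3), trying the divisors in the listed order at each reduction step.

lcm(LM(g_1), LM(g_3)) = ab^2.
S = (lcm/LT(g_1))·g_1 − (lcm/LT(g_3))·g_3 = 4b^3 + 71/32ab - 8b^2 - 7/16a - 2b.
Reduce S modulo (g_1, g_2, g_3) in that order:
  leading term b^3: subtract (b)·g_3 from 4b^3 + 71/32ab - 8b^2 - 7/16a - 2b → 71/32ab + 7/8b^2 - 7/16a - 15/4b
  leading term ab: subtract (71/32)·g_1 from 71/32ab + 7/8b^2 - 7/16a - 15/4b → -8b^2 - 7/16a + 14b + 71/16
  leading term b^2: subtract (-2)·g_3 from -8b^2 - 7/16a + 14b + 71/16 → -7/16a - 15/4b + 127/16
  leading term a: no divisor's leading term divides it; move -7/16a to the remainder.
  leading term b: no divisor's leading term divides it; move -15/4b to the remainder.
  leading term 1: no divisor's leading term divides it; move 127/16 to the remainder.
The remainder -7/16a - 15/4b + 127/16 is nonzero, so it would be added as the next basis element.

S(g_1, g_3) = 4b^3 + 71/32ab - 8b^2 - 7/16a - 2b; remainder on division = -7/16a - 15/4b + 127/16.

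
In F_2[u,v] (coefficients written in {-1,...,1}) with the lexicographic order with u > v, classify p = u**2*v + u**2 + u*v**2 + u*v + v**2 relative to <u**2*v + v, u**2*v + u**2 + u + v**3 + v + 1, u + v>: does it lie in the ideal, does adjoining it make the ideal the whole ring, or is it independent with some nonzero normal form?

Adjoining u**2*v + u**2 + u*v**2 + u*v + v**2 makes the ideal the whole ring: the system is inconsistent.

First compute the reduced Gröbner basis of I by Buchberger's algorithm.
f_1 = u**2*v + v, LT = u**2*v.
f_2 = u**2*v + u**2 + u + v**3 + v + 1, LT = u**2*v.
f_3 = u + v, LT = u.

S(f_1,f_2): lcm = u**2*v. S = u**2 + u + v**3 + 1.
  reduce S modulo (f_1, f_2, f_3):
  remainder v**3 + v**2 + v + 1 ≠ 0; add h_4 = v**3 + v**2 + v + 1 to the basis.

S(f_1,f_3): lcm = u**2*v. S = u*v**2 + v.
  reduce S modulo (f_1, f_2, f_3, h_4):
  remainder v**2 + 1 ≠ 0; add h_5 = v**2 + 1 to the basis.

The other S-polynomials (S(f_2,f_3), S(f_1,h_4), S(f_2,h_4), S(f_3,h_4), S(f_1,h_5), S(f_2,h_5), S(f_3,h_5), S(h_4,h_5)) all reduce to 0 modulo the current basis, so we have a Gröbner basis.
Inter-reduce: drop elements whose leading term is divisible by another's, tail-reduce, and make monic.
Reduced Gröbner basis: {u + v, v**2 + 1}.
Label its elements g_1 = u + v, g_2 = v**2 + 1.

Reduce p = u**2*v + u**2 + u*v**2 + u*v + v**2 modulo G:
  leading term u**2*v: subtract (u*v)·g_1 from u**2*v + u**2 + u*v**2 + u*v + v**2 → u**2 + u*v + v**2
  leading term u**2: subtract (u)·g_1 from u**2 + u*v + v**2 → v**2
  leading term v**2: subtract (1)·g_2 from v**2 → 1
  leading term 1: no divisor's leading term divides it; move 1 to the remainder.
  normal form = 1.
The normal form is nonzero, so p ∉ I. Since p minus its normal form lies in I, I + (p) = I + (r) where r = 1; decide whether this ideal is the whole ring.
Here r = 1 is a nonzero constant, hence a unit: 1 ∈ I + (p), the Gröbner basis of I + (p) is {1}, and the enlarged system has no common solution — adjoining p is inconsistent.

The remainder on division by a Gröbner basis is unique — it is the normal form.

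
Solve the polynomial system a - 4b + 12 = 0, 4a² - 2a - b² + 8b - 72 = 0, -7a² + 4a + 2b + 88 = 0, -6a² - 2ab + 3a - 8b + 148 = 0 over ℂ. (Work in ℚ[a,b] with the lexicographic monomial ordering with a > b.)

Compute a lex Gröbner basis by Buchberger's algorithm.
f_1 = a - 4b + 12, LT = a.
f_2 = 4a² - 2a - b² + 8b - 72, LT = a².
f_3 = -7a² + 4a + 2b + 88, LT = a².
f_4 = -6a² - 2ab + 3a - 8b + 148, LT = a².

S(f_1,f_2): lcm = a². S = -4ab + 25/2a + ¼b² - 2b + 18.
  leading term ab: subtract (-4b)·f_1 from -4ab + 25/2a + ¼b² - 2b + 18 → 25/2a - 63/4b² + 46b + 18
  leading term a: subtract (25/2)·f_1 from 25/2a - 63/4b² + 46b + 18 → -63/4b² + 96b - 132
  leading term b²: no divisor's leading term divides it; move -63/4b² to the remainder.
  leading term b: no divisor's leading term divides it; move 96b to the remainder.
  leading term 1: no divisor's leading term divides it; move -132 to the remainder.
  remainder -63/4b² + 96b - 132 ≠ 0; add h_5 = -63/4b² + 96b - 132 to the basis.

S(f_1,f_3): lcm = a². S = -4ab + 88/7a + 2/7b + 88/7.
  leading term ab: subtract (-4b)·f_1 from -4ab + 88/7a + 2/7b + 88/7 → 88/7a - 16b² + 338/7b + 88/7
  leading term a: subtract (88/7)·f_1 from 88/7a - 16b² + 338/7b + 88/7 → -16b² + 690/7b - 968/7
  leading term b²: subtract (64/63)·h_5 from -16b² + 690/7b - 968/7 → 22/21b - 88/21
  leading term b: no divisor's leading term divides it; move 22/21b to the remainder.
  leading term 1: no divisor's leading term divides it; move -88/21 to the remainder.
  remainder 22/21b - 88/21 ≠ 0; add h_6 = 22/21b - 88/21 to the basis.

The other S-polynomials (S(f_1,f_4), S(f_2,f_3), S(f_2,f_4), S(f_3,f_4), S(f_1,h_5), S(f_2,h_5), S(f_3,h_5), S(f_4,h_5), S(f_1,h_6), S(f_2,h_6), S(f_3,h_6), S(f_4,h_6), S(h_5,h_6)) all reduce to 0 modulo the current basis, so we have a Gröbner basis.
Inter-reduce: drop elements whose leading term is divisible by another's, tail-reduce, and make monic.
Reduced Gröbner basis: {a - 4, b - 4}.

From the last basis element, b - 4 = 0, so b takes values in {4}. Each choice, substituted upward through the basis, yields the corresponding point(s) of the solution set.
  b = 4: the earlier basis element becomes a - 4 = 0, giving a = 4 — point (4, 4).
Zero-dimensionality of the ideal guarantees finitely many solutions over ℂ.

{(4, 4)}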